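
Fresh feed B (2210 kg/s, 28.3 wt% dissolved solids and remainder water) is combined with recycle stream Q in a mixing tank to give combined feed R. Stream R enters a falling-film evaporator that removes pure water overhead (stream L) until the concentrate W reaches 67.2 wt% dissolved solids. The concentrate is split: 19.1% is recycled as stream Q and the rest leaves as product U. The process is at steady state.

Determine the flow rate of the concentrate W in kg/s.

1150 kg/s

Overall dissolved solids balance (none leaves overhead): dissolved solids in fresh feed = dissolved solids in product, i.e. 2210×0.283 = (1−0.191)·W·0.672.
W = 625.43/(0.672×0.809) = 1150.4 kg/s.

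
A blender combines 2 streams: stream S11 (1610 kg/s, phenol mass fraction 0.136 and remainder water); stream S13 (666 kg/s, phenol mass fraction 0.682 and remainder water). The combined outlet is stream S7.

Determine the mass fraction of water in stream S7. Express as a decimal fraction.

0.704

Total flow out = 1610 + 666 = 2276 kg/s.
water in = 1610×0.864 + 666×0.318 = 1602.8 kg/s.
water mass fraction in S7 = 1602.8/2276 = 0.704.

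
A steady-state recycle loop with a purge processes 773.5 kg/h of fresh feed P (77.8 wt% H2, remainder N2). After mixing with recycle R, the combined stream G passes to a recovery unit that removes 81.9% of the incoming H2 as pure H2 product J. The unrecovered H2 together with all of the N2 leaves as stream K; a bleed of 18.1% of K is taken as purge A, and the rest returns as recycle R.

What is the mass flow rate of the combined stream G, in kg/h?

N2 enters only via P and leaves only via the purge: 773.5×0.222 = 0.181×(N2 in K), and the recovery unit passes all N2, so N2 in G = N2 in K = 948.71 kg/h.
H2 in G: m_A = 773.5×0.778 + (1−0.181)·(1−0.819)·m_A, so m_A = 601.78/0.8518 = 706.52 kg/h.
G = 706.52 + 948.71 = 1655.2 kg/h.

1655 kg/h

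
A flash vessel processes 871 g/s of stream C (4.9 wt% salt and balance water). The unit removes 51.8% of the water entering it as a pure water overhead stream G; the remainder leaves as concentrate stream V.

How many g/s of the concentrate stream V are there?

441.9 g/s

water entering = 871×0.951 = 828.32 g/s; overhead removed = 0.518×828.32 = 429.07 g/s.
Concentrate = 871 − 429.07 = 441.93 g/s.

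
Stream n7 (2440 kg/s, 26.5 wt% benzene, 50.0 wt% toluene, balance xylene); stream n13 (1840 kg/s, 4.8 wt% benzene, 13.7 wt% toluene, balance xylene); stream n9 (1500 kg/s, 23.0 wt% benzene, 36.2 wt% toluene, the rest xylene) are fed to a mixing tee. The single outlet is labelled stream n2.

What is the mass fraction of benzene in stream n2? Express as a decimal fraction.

0.187

Total flow out = 2440 + 1840 + 1500 = 5780 kg/s.
benzene in = 2440×0.265 + 1840×0.048 + 1500×0.230 = 1079.9 kg/s.
benzene mass fraction in n2 = 1079.9/5780 = 0.187.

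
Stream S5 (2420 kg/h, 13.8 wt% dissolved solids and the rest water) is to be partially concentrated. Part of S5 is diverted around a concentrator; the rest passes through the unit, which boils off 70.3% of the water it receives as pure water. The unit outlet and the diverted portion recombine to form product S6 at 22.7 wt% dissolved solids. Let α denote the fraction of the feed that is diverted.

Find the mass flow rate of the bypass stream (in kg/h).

All 2420×0.138 = 333.96 kg/h of dissolved solids reaches S6, so S6 = 333.96/0.227 = 1471.2 kg/h and vapour = 948.81 kg/h.
The evaporator receives (1−α)·2420 of feed at 0.862 water and removes 0.703 of that water:
0.703×0.862×(1−α)×2420 = 948.81
(1−α) = 948.81/1466.5 = 0.6470;  α = 0.3530.
Bypass flow = 0.3530×2420 = 854.27 kg/h.

854.3 kg/h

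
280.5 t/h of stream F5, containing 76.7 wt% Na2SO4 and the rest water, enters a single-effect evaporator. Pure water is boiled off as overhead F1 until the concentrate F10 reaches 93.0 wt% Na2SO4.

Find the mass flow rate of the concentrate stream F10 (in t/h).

231.3 t/h

Na2SO4 is conserved: 280.5×0.767 = 215.14 t/h all reports to the concentrate.
Concentrate = 215.14/(target fraction) = 231.34 t/h.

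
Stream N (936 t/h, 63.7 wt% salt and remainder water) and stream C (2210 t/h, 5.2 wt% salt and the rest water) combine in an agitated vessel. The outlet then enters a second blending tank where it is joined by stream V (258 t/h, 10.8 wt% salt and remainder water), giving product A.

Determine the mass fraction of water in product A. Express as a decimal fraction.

Overall, product flow = 3404 t/h.
water in = 936×0.363 + 2210×0.948 + 258×0.892 = 2665 t/h.
water fraction in A = 0.783.

0.783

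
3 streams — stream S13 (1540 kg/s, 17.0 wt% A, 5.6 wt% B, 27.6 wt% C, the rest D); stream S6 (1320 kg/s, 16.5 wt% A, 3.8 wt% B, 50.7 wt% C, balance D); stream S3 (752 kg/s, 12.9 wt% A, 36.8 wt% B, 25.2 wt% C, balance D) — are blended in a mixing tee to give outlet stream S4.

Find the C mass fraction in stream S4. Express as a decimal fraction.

0.355

Total flow out = 1540 + 1320 + 752 = 3612 kg/s.
C in = 1540×0.276 + 1320×0.507 + 752×0.252 = 1283.8 kg/s.
C mass fraction in S4 = 1283.8/3612 = 0.355.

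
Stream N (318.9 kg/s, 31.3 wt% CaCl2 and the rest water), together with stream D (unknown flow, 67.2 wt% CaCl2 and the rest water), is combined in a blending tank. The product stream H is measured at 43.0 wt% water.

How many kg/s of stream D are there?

803.5 kg/s

Let D be the unknown flow. Total out = 318.9 + D.
water balance: 219.08 + 0.328·D = 0.430·(318.9 + D)
(0.328 − 0.430)·D = 0.430×318.9 − 219.08 = -81.957
D = -81.957 / -0.102 = 803.5 kg/s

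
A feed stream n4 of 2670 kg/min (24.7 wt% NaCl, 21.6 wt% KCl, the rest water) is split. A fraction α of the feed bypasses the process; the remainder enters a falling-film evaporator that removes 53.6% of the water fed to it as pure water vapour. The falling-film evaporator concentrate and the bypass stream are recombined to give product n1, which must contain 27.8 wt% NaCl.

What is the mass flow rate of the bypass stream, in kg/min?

1636 kg/min

All 2670×0.247 = 659.49 kg/min of NaCl reaches n1, so n1 = 659.49/0.278 = 2372.3 kg/min and vapour = 297.73 kg/min.
The evaporator receives (1−α)·2670 of feed at 0.537 water and removes 0.536 of that water:
0.536×0.537×(1−α)×2670 = 297.73
(1−α) = 297.73/768.51 = 0.3874;  α = 0.6126.
Bypass flow = 0.6126×2670 = 1635.6 kg/min.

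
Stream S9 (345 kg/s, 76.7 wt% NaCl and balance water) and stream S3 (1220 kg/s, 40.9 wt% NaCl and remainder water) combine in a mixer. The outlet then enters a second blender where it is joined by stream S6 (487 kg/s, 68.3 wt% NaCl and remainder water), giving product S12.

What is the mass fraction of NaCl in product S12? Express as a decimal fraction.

0.534

Overall, product flow = 2052 kg/s.
NaCl in = 345×0.767 + 1220×0.409 + 487×0.683 = 1096.2 kg/s.
NaCl fraction in S12 = 0.534.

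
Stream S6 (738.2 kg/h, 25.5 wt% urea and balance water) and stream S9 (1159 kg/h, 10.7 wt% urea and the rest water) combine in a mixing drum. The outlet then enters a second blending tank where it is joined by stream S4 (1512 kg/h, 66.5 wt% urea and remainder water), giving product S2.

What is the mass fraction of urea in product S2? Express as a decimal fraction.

0.3865

Overall, product flow = 3409.2 kg/h.
urea in = 738.2×0.255 + 1159×0.107 + 1512×0.665 = 1317.7 kg/h.
urea fraction in S2 = 0.3865.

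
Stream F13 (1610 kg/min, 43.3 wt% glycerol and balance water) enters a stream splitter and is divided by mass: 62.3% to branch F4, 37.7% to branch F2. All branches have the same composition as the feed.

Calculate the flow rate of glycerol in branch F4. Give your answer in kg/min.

434.3 kg/min

Branch F4 total = 0.623×1610 = 1003 kg/min.
glycerol in F4 = 0.433×1003 = 434.31 kg/min.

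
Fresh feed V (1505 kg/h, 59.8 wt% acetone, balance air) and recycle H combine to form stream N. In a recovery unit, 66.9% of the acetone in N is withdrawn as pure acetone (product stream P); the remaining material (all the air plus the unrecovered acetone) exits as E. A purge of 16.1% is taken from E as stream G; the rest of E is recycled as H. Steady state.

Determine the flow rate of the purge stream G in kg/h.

671.4 kg/h

air enters only via V and leaves only via the purge: 1505×0.402 = 0.161×(air in E), and the recovery unit passes all air, so air in N = air in E = 3757.8 kg/h.
acetone in N: m_A = 1505×0.598 + (1−0.161)·(1−0.669)·m_A, so m_A = 899.99/0.7223 = 1246 kg/h.
E = (1−0.669)×1246 + 3757.8 = 4170.3 kg/h.
Purge G = 0.161×4170.3 = 671.41 kg/h.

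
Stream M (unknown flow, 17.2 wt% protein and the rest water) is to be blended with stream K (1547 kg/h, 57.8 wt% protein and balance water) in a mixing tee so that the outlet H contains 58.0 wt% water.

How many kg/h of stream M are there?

Let M be the unknown flow. Total out = 1547 + M.
water balance: 652.83 + 0.828·M = 0.580·(1547 + M)
(0.828 − 0.580)·M = 0.580×1547 − 652.83 = 244.43
M = 244.43 / 0.248 = 985.59 kg/h

985.6 kg/h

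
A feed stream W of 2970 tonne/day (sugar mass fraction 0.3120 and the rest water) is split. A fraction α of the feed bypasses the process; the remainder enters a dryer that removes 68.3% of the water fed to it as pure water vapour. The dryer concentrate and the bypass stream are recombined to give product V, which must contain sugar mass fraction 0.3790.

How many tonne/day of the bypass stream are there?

All 2970×0.312 = 926.64 tonne/day of sugar reaches V, so V = 926.64/0.379 = 2445 tonne/day and vapour = 525.04 tonne/day.
The evaporator receives (1−α)·2970 of feed at 0.688 water and removes 0.683 of that water:
0.683×0.688×(1−α)×2970 = 525.04
(1−α) = 525.04/1395.6 = 0.3762;  α = 0.6238.
Bypass flow = 0.6238×2970 = 1852.7 tonne/day.

1853 tonne/day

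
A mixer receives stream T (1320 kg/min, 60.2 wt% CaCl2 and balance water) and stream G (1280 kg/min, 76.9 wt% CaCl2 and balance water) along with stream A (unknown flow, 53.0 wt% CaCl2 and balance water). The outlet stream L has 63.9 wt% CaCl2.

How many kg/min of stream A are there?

1079 kg/min

Let A be the unknown flow. Total out = 2600 + A.
CaCl2 balance: 1779 + 0.530·A = 0.639·(2600 + A)
(0.530 − 0.639)·A = 0.639×2600 − 1779 = -117.56
A = -117.56 / -0.109 = 1078.5 kg/min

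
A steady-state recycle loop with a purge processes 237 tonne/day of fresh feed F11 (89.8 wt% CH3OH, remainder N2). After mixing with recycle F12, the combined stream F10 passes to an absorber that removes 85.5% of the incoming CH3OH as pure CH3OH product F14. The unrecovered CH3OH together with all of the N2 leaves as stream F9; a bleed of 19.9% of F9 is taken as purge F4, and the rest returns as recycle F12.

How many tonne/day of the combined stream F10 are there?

N2 enters only via F11 and leaves only via the purge: 237×0.102 = 0.199×(N2 in F9), and the absorber passes all N2, so N2 in F10 = N2 in F9 = 121.48 tonne/day.
CH3OH in F10: m_A = 237×0.898 + (1−0.199)·(1−0.855)·m_A, so m_A = 212.83/0.8839 = 240.79 tonne/day.
F10 = 240.79 + 121.48 = 362.27 tonne/day.

362.3 tonne/day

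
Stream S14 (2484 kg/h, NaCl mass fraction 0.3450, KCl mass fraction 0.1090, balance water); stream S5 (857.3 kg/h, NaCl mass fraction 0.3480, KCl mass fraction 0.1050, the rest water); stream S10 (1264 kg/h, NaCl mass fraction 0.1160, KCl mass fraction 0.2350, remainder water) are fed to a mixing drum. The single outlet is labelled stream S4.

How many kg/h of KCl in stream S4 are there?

657.8 kg/h

KCl out = KCl in = 2484×0.109 + 857.3×0.105 + 1264×0.235 = 657.81 kg/h.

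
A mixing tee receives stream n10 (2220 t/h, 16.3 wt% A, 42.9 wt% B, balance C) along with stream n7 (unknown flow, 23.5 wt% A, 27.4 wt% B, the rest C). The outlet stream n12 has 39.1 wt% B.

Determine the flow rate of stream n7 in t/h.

Let n7 be the unknown flow. Total out = 2220 + n7.
B balance: 952.38 + 0.274·n7 = 0.391·(2220 + n7)
(0.274 − 0.391)·n7 = 0.391×2220 − 952.38 = -84.36
n7 = -84.36 / -0.117 = 721.03 t/h

721 t/h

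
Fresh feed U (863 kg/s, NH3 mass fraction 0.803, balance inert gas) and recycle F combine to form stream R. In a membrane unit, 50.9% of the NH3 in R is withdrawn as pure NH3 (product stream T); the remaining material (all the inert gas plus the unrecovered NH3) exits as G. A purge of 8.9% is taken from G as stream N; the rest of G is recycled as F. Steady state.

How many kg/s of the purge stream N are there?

inert gas enters only via U and leaves only via the purge: 863×0.197 = 0.089×(inert gas in G), and the membrane unit passes all inert gas, so inert gas in R = inert gas in G = 1910.2 kg/s.
NH3 in R: m_A = 863×0.803 + (1−0.089)·(1−0.509)·m_A, so m_A = 692.99/0.5527 = 1253.8 kg/s.
G = (1−0.509)×1253.8 + 1910.2 = 2525.9 kg/s.
Purge N = 0.089×2525.9 = 224.8 kg/s.

224.8 kg/s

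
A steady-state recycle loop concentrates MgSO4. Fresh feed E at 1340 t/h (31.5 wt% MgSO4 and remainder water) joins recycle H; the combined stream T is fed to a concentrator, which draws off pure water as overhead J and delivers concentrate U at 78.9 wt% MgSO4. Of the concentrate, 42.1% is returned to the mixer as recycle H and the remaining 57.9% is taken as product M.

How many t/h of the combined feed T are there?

1729 t/h

Overall MgSO4 balance (none leaves overhead): MgSO4 in fresh feed = MgSO4 in product, i.e. 1340×0.315 = (1−0.421)·U·0.789.
U = 422.1/(0.789×0.579) = 923.97 t/h.
Recycle H = 0.421×923.97 = 388.99 t/h.
Combined feed T = 1340 + 388.99 = 1729 t/h.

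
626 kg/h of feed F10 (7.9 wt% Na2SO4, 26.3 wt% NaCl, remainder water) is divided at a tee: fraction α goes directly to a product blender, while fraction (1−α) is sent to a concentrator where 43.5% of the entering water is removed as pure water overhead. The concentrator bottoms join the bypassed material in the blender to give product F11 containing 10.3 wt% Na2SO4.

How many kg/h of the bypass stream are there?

116.4 kg/h

All 626×0.079 = 49.454 kg/h of Na2SO4 reaches F11, so F11 = 49.454/0.103 = 480.14 kg/h and vapour = 145.86 kg/h.
The evaporator receives (1−α)·626 of feed at 0.658 water and removes 0.435 of that water:
0.435×0.658×(1−α)×626 = 145.86
(1−α) = 145.86/179.18 = 0.8141;  α = 0.1859.
Bypass flow = 0.1859×626 = 116.4 kg/h.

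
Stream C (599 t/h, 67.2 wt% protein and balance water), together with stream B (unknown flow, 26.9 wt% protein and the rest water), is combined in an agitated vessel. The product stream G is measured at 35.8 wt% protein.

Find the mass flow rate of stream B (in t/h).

2113 t/h

Let B be the unknown flow. Total out = 599 + B.
protein balance: 402.53 + 0.269·B = 0.358·(599 + B)
(0.269 − 0.358)·B = 0.358×599 − 402.53 = -188.09
B = -188.09 / -0.089 = 2113.3 t/h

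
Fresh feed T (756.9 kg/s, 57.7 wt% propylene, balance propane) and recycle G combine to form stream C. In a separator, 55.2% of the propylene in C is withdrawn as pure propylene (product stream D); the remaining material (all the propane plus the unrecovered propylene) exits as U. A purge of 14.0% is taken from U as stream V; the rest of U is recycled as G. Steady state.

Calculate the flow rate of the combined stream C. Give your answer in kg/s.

propane enters only via T and leaves only via the purge: 756.9×0.423 = 0.140×(propane in U), and the separator passes all propane, so propane in C = propane in U = 2286.9 kg/s.
propylene in C: m_A = 756.9×0.577 + (1−0.140)·(1−0.552)·m_A, so m_A = 436.73/0.6147 = 710.46 kg/s.
C = 710.46 + 2286.9 = 2997.4 kg/s.

2997 kg/s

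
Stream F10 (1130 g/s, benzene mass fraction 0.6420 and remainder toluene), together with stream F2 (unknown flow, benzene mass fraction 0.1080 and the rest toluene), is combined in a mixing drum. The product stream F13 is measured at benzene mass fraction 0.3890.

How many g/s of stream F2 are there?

1017 g/s

Let F2 be the unknown flow. Total out = 1130 + F2.
benzene balance: 725.46 + 0.108·F2 = 0.389·(1130 + F2)
(0.108 − 0.389)·F2 = 0.389×1130 − 725.46 = -285.89
F2 = -285.89 / -0.281 = 1017.4 g/s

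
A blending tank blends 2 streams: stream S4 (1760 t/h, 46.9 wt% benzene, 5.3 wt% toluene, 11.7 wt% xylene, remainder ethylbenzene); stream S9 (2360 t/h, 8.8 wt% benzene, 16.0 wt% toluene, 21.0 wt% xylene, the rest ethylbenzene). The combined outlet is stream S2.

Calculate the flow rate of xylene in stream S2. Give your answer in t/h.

701.5 t/h

xylene out = xylene in = 1760×0.117 + 2360×0.210 = 701.52 t/h.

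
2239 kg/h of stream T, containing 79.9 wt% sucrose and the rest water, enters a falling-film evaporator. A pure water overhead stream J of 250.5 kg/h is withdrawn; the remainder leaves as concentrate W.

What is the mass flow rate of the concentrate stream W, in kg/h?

1988 kg/h

Concentrate = 2239 − 250.5 = 1988.5 kg/h.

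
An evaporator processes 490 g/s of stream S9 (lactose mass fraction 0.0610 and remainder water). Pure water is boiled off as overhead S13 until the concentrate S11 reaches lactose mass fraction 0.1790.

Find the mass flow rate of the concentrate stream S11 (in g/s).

167 g/s

lactose is conserved: 490×0.061 = 29.89 g/s all reports to the concentrate.
Concentrate = 29.89/(target fraction) = 166.98 g/s.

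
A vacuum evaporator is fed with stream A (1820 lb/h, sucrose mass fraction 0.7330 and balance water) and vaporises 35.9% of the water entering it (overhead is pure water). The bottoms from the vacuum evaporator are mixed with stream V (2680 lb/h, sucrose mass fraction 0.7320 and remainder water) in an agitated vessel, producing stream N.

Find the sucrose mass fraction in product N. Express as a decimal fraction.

Vapour removed = 0.359×0.267×1820 = 174.45 lb/h; concentrate = 1645.5 lb/h.
sucrose reaching the mixer = 1334.1 (from concentrate) + 2680×0.732 = 3295.8 lb/h.
Product flow = 1645.5 + 2680 = 4325.5 lb/h; sucrose fraction = 0.7619.

0.7619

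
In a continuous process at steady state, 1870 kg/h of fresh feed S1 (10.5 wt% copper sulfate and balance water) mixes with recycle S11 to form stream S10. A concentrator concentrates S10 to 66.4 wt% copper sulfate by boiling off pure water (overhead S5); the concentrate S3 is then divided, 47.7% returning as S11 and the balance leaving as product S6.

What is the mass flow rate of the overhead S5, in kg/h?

Overall copper sulfate balance (none leaves overhead): copper sulfate in fresh feed = copper sulfate in product, i.e. 1870×0.105 = (1−0.477)·S3·0.664.
S3 = 196.35/(0.664×0.523) = 565.41 kg/h.
Recycle S11 = 0.477×565.41 = 269.7 kg/h.
Combined feed S10 = 1870 + 269.7 = 2139.7 kg/h.
Overhead S5 = S10 − S3 = 2139.7 − 565.41 = 1574.3 kg/h.

1574 kg/h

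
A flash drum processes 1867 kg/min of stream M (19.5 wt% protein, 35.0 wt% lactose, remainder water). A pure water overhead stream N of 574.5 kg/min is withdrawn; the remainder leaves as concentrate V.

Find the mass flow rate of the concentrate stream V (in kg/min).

1292 kg/min

Concentrate = 1867 − 574.5 = 1292.5 kg/min.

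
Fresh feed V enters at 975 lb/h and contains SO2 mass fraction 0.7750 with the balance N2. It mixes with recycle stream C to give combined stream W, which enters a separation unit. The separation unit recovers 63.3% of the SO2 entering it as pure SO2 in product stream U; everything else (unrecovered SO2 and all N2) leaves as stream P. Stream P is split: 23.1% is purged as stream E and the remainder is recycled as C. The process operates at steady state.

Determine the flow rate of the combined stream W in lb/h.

2002 lb/h

N2 enters only via V and leaves only via the purge: 975×0.225 = 0.231×(N2 in P), and the separation unit passes all N2, so N2 in W = N2 in P = 949.68 lb/h.
SO2 in W: m_A = 975×0.775 + (1−0.231)·(1−0.633)·m_A, so m_A = 755.62/0.7178 = 1052.7 lb/h.
W = 1052.7 + 949.68 = 2002.4 lb/h.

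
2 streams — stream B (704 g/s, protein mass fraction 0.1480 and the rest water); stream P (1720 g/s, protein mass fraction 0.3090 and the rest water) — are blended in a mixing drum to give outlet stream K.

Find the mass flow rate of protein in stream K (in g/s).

635.7 g/s

protein out = protein in = 704×0.148 + 1720×0.309 = 635.67 g/s.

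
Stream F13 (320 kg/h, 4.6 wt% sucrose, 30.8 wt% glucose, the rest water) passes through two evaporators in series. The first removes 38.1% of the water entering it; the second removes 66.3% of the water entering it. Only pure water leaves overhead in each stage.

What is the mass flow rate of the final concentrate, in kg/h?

water in feed = 320×0.646 = 206.72 kg/h.
After stage 1: water left = (1−0.381)×206.72 = 127.96; stream total = 241.24 kg/h.
After stage 2: water left = (1−0.663)×127.96 = 43.122; final concentrate = 156.4 kg/h.

156.4 kg/h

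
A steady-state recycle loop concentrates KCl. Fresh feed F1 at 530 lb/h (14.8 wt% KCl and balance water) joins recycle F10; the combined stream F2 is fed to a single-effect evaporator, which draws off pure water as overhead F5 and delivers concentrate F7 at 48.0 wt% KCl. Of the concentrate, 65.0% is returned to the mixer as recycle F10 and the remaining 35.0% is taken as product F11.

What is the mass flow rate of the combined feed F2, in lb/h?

Overall KCl balance (none leaves overhead): KCl in fresh feed = KCl in product, i.e. 530×0.148 = (1−0.650)·F7·0.480.
F7 = 78.44/(0.480×0.350) = 466.9 lb/h.
Recycle F10 = 0.650×466.9 = 303.49 lb/h.
Combined feed F2 = 530 + 303.49 = 833.49 lb/h.

833.5 lb/h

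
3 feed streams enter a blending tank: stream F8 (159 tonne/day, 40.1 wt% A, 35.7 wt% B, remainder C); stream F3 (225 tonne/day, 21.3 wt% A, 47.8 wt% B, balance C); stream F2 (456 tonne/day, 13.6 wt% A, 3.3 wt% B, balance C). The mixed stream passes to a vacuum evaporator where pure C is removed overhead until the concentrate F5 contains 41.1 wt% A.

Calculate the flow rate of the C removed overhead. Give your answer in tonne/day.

417.4 tonne/day

A entering = 159×0.401 + 225×0.213 + 456×0.136 = 173.7 tonne/day.
All A reports to F5, so F5 = 173.7/0.411 = 422.63 tonne/day.
Total feed = 840 tonne/day; overhead = 840 − 422.63 = 417.37 tonne/day.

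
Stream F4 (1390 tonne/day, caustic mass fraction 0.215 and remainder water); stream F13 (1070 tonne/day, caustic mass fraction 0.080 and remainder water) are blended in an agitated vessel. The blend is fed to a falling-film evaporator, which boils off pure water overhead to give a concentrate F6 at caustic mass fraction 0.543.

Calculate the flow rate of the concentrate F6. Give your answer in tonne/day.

caustic entering = 1390×0.215 + 1070×0.080 = 384.45 tonne/day.
All caustic reports to F6, so F6 = 384.45/0.543 = 708.01 tonne/day.

708 tonne/day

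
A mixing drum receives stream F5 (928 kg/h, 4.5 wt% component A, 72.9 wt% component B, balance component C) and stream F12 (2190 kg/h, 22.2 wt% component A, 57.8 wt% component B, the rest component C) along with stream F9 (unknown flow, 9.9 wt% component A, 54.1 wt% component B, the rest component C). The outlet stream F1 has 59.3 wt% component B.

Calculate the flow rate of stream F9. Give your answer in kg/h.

Let F9 be the unknown flow. Total out = 3118 + F9.
component B balance: 1942.3 + 0.541·F9 = 0.593·(3118 + F9)
(0.541 − 0.593)·F9 = 0.593×3118 − 1942.3 = -93.358
F9 = -93.358 / -0.052 = 1795.3 kg/h

1795 kg/h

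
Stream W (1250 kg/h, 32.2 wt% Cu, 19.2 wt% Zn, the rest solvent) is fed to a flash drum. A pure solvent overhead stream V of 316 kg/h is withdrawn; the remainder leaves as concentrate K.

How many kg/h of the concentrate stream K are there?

934 kg/h

Concentrate = 1250 − 316 = 934 kg/h.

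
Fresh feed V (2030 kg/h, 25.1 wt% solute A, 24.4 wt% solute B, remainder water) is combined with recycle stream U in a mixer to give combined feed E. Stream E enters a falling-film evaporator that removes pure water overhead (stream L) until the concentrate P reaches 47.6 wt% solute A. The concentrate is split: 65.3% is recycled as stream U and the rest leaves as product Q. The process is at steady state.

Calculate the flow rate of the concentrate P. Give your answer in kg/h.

Overall solute A balance (none leaves overhead): solute A in fresh feed = solute A in product, i.e. 2030×0.251 = (1−0.653)·P·0.476.
P = 509.53/(0.476×0.347) = 3084.8 kg/h.

3085 kg/h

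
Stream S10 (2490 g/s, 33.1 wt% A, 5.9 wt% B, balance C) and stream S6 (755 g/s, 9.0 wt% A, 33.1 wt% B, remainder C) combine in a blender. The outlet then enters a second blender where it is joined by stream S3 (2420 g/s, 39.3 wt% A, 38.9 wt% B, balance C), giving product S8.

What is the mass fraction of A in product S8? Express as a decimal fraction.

0.325

Overall, product flow = 5665 g/s.
A in = 2490×0.331 + 755×0.090 + 2420×0.393 = 1843.2 g/s.
A fraction in S8 = 0.325.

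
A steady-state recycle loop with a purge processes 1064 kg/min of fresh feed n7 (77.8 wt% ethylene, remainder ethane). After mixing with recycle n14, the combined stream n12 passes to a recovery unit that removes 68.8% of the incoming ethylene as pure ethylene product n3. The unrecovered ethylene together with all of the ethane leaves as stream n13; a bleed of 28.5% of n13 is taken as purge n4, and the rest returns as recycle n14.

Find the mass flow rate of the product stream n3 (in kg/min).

ethylene in n12: m_A = 1064×0.778 + (1−0.285)·(1−0.688)·m_A, so m_A = 827.79/0.7769 = 1065.5 kg/min.
Product n3 = 0.688×1065.5 = 733.05 kg/min.

733 kg/min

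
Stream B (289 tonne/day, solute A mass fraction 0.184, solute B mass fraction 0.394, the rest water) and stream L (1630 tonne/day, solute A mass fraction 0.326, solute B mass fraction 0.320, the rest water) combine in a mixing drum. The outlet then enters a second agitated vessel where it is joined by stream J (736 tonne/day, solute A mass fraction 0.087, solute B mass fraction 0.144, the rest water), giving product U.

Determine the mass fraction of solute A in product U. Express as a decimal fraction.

Overall, product flow = 2655 tonne/day.
solute A in = 289×0.184 + 1630×0.326 + 736×0.087 = 648.59 tonne/day.
solute A fraction in U = 0.244.

0.244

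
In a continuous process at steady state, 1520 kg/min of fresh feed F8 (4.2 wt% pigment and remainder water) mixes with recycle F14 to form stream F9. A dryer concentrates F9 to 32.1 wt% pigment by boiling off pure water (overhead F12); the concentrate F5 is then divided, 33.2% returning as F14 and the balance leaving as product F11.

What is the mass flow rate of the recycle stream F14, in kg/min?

Overall pigment balance (none leaves overhead): pigment in fresh feed = pigment in product, i.e. 1520×0.042 = (1−0.332)·F5·0.321.
F5 = 63.84/(0.321×0.668) = 297.72 kg/min.
Recycle F14 = 0.332×297.72 = 98.844 kg/min.

98.84 kg/min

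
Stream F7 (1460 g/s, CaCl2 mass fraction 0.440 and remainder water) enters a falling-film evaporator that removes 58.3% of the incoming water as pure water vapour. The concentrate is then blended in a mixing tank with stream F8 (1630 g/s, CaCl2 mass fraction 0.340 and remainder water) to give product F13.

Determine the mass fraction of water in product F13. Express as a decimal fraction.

Vapour removed = 0.583×0.560×1460 = 476.66 g/s; concentrate = 983.34 g/s.
water reaching the mixer = 340.94 (from concentrate) + 1630×0.660 = 1416.7 g/s.
Product flow = 983.34 + 1630 = 2613.3 g/s; water fraction = 0.542.

0.542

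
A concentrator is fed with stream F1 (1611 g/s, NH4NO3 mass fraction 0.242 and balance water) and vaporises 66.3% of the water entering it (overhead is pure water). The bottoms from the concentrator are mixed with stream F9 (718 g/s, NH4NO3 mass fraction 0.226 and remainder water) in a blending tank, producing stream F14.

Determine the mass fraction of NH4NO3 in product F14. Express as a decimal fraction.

Vapour removed = 0.663×0.758×1611 = 809.61 g/s; concentrate = 801.39 g/s.
NH4NO3 reaching the mixer = 389.86 (from concentrate) + 718×0.226 = 552.13 g/s.
Product flow = 801.39 + 718 = 1519.4 g/s; NH4NO3 fraction = 0.363.

0.363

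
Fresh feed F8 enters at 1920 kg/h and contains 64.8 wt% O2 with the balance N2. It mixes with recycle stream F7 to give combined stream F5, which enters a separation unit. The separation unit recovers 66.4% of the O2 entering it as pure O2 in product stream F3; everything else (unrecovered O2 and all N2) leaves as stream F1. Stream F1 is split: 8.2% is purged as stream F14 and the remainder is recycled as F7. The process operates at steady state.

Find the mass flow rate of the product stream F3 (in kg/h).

O2 in F5: m_A = 1920×0.648 + (1−0.082)·(1−0.664)·m_A, so m_A = 1244.2/0.6916 = 1799.1 kg/h.
Product F3 = 0.664×1799.1 = 1194.6 kg/h.

1195 kg/h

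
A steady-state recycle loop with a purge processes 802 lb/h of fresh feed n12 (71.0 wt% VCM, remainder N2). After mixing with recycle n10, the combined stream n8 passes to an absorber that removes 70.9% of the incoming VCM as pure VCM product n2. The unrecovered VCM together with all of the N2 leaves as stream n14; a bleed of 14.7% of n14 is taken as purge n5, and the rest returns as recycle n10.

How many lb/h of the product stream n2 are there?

537 lb/h

VCM in n8: m_A = 802×0.710 + (1−0.147)·(1−0.709)·m_A, so m_A = 569.42/0.7518 = 757.43 lb/h.
Product n2 = 0.709×757.43 = 537.02 lb/h.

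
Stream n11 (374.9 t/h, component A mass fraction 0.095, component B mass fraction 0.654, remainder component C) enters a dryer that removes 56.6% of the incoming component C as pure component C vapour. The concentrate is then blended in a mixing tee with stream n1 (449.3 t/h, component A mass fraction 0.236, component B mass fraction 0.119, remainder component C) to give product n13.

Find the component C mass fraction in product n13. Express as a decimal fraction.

Vapour removed = 0.566×0.251×374.9 = 53.261 t/h; concentrate = 321.64 t/h.
component C reaching the mixer = 40.839 (from concentrate) + 449.3×0.645 = 330.64 t/h.
Product flow = 321.64 + 449.3 = 770.94 t/h; component C fraction = 0.429.

0.429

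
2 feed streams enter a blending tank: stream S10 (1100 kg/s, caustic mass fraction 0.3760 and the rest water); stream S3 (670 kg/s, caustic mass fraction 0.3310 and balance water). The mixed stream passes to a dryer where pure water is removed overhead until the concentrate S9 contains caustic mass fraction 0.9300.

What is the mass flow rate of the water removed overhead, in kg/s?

1087 kg/s

caustic entering = 1100×0.376 + 670×0.331 = 635.37 kg/s.
All caustic reports to S9, so S9 = 635.37/0.930 = 683.19 kg/s.
Total feed = 1770 kg/s; overhead = 1770 − 683.19 = 1086.8 kg/s.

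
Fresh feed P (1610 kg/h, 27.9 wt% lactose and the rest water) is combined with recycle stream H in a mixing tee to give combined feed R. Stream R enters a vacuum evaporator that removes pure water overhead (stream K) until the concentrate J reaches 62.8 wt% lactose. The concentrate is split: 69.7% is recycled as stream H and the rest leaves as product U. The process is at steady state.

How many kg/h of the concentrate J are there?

Overall lactose balance (none leaves overhead): lactose in fresh feed = lactose in product, i.e. 1610×0.279 = (1−0.697)·J·0.628.
J = 449.19/(0.628×0.303) = 2360.6 kg/h.

2361 kg/h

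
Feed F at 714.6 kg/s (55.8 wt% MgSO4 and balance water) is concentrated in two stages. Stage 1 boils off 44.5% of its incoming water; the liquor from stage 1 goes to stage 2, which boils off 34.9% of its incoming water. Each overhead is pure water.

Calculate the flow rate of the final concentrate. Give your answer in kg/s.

water in feed = 714.6×0.442 = 315.85 kg/s.
After stage 1: water left = (1−0.445)×315.85 = 175.3; stream total = 574.05 kg/s.
After stage 2: water left = (1−0.349)×175.3 = 114.12; final concentrate = 512.87 kg/s.

512.9 kg/s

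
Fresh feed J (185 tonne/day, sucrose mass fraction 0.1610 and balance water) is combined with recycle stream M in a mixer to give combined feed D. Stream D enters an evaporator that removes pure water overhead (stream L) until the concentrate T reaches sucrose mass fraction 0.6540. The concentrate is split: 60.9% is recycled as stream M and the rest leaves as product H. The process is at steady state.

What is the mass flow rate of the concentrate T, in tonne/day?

116.5 tonne/day

Overall sucrose balance (none leaves overhead): sucrose in fresh feed = sucrose in product, i.e. 185×0.161 = (1−0.609)·T·0.654.
T = 29.785/(0.654×0.391) = 116.48 tonne/day.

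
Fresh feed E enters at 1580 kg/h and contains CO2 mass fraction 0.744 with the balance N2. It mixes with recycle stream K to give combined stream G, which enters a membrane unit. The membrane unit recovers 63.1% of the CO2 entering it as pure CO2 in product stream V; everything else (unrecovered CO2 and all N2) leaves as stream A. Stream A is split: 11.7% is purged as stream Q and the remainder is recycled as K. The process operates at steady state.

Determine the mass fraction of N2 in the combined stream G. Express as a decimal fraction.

N2 enters only via E and leaves only via the purge: 1580×0.256 = 0.117×(N2 in A), and the membrane unit passes all N2, so N2 in G = N2 in A = 3457.1 kg/h.
CO2 in G: m_A = 1580×0.744 + (1−0.117)·(1−0.631)·m_A, so m_A = 1175.5/0.6742 = 1743.6 kg/h.
G = 1743.6 + 3457.1 = 5200.7 kg/h.
N2 fraction in G = 3457.1/5200.7 = 0.665.

0.665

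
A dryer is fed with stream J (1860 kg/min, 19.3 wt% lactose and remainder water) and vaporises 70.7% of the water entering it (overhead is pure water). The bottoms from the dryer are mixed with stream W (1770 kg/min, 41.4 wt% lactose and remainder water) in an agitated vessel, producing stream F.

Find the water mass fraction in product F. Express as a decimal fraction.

0.5750

Vapour removed = 0.707×0.807×1860 = 1061.2 kg/min; concentrate = 798.78 kg/min.
water reaching the mixer = 439.8 (from concentrate) + 1770×0.586 = 1477 kg/min.
Product flow = 798.78 + 1770 = 2568.8 kg/min; water fraction = 0.5750.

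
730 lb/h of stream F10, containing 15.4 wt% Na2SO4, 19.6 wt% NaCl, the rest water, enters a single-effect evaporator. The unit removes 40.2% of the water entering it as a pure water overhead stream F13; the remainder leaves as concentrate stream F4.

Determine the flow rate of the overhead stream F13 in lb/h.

190.7 lb/h

water entering = 730×0.650 = 474.5 lb/h; overhead removed = 0.402×474.5 = 190.75 lb/h.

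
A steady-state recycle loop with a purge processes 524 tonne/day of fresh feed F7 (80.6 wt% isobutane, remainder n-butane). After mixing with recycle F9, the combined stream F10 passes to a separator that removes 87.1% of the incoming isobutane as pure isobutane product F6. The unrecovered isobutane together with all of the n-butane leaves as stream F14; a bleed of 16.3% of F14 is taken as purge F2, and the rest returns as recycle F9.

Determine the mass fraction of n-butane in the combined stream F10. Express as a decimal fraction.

0.568

n-butane enters only via F7 and leaves only via the purge: 524×0.194 = 0.163×(n-butane in F14), and the separator passes all n-butane, so n-butane in F10 = n-butane in F14 = 623.66 tonne/day.
isobutane in F10: m_A = 524×0.806 + (1−0.163)·(1−0.871)·m_A, so m_A = 422.34/0.8920 = 473.47 tonne/day.
F10 = 473.47 + 623.66 = 1097.1 tonne/day.
n-butane fraction in F10 = 623.66/1097.1 = 0.568.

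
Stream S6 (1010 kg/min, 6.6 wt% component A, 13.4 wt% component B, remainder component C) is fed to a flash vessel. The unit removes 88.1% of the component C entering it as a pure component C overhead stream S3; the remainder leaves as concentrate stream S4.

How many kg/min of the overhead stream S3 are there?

component C entering = 1010×0.800 = 808 kg/min; overhead removed = 0.881×808 = 711.85 kg/min.

711.8 kg/min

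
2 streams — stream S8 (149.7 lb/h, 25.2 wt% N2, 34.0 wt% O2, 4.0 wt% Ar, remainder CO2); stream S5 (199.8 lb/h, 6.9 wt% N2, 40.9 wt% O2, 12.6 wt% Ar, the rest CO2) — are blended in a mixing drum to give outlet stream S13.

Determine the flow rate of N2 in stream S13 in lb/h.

N2 out = N2 in = 149.7×0.252 + 199.8×0.069 = 51.511 lb/h.

51.51 lb/h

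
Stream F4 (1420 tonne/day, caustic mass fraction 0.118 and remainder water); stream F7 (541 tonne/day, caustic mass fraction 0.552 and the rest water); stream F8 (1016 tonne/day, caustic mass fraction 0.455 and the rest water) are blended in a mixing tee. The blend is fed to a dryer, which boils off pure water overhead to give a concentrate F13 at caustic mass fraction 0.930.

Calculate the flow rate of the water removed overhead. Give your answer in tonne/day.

caustic entering = 1420×0.118 + 541×0.552 + 1016×0.455 = 928.47 tonne/day.
All caustic reports to F13, so F13 = 928.47/0.930 = 998.36 tonne/day.
Total feed = 2977 tonne/day; overhead = 2977 − 998.36 = 1978.6 tonne/day.

1979 tonne/day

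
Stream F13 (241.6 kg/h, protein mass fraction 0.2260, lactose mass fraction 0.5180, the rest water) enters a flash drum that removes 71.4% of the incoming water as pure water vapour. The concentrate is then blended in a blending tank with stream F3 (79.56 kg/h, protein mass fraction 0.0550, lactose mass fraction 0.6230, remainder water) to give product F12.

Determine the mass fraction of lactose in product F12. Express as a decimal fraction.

Vapour removed = 0.714×0.256×241.6 = 44.161 kg/h; concentrate = 197.44 kg/h.
lactose reaching the mixer = 125.15 (from concentrate) + 79.56×0.623 = 174.71 kg/h.
Product flow = 197.44 + 79.56 = 277 kg/h; lactose fraction = 0.6307.

0.6307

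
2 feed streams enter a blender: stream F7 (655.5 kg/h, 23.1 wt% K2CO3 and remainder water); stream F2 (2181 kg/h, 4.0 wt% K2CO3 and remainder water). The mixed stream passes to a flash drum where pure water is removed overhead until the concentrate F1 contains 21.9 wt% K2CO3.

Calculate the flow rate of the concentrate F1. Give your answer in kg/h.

K2CO3 entering = 655.5×0.231 + 2181×0.040 = 238.66 kg/h.
All K2CO3 reports to F1, so F1 = 238.66/0.219 = 1089.8 kg/h.

1090 kg/h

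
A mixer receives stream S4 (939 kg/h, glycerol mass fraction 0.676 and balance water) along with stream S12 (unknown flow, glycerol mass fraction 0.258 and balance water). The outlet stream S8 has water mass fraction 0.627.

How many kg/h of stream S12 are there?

2474 kg/h

Let S12 be the unknown flow. Total out = 939 + S12.
water balance: 304.24 + 0.742·S12 = 0.627·(939 + S12)
(0.742 − 0.627)·S12 = 0.627×939 − 304.24 = 284.52
S12 = 284.52 / 0.115 = 2474.1 kg/h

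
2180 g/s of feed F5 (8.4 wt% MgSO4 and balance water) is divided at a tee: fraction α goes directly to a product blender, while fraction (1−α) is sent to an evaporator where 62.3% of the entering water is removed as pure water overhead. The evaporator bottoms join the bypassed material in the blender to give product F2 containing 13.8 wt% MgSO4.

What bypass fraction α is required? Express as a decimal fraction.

0.314

All 2180×0.084 = 183.12 g/s of MgSO4 reaches F2, so F2 = 183.12/0.138 = 1327 g/s and vapour = 853.04 g/s.
The evaporator receives (1−α)·2180 of feed at 0.916 water and removes 0.623 of that water:
0.623×0.916×(1−α)×2180 = 853.04
(1−α) = 853.04/1244.1 = 0.6857;  α = 0.3143.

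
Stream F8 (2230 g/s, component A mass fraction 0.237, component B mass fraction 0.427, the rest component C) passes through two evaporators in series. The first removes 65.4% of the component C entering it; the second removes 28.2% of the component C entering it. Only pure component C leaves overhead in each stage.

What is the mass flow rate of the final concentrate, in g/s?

component C in feed = 2230×0.336 = 749.28 g/s.
After stage 1: component C left = (1−0.654)×749.28 = 259.25; stream total = 1740 g/s.
After stage 2: component C left = (1−0.282)×259.25 = 186.14; final concentrate = 1666.9 g/s.

1667 g/s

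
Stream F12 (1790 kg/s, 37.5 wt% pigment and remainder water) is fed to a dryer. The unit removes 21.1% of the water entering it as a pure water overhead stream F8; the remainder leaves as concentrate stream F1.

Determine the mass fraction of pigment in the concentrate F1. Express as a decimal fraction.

pigment is not removed: 1790×0.375 = 671.25 kg/s of pigment enters F1.
water entering = 1790×0.625 = 1118.8 kg/s; overhead removed = 0.211×1118.8 = 236.06 kg/s.
Concentrate = 1790 − 236.06 = 1553.9 kg/s.
Mass fraction = 671.25/1553.9 = 0.4320.

0.4320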